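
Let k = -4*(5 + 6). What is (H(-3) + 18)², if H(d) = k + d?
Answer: 841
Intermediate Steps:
k = -44 (k = -4*11 = -44)
H(d) = -44 + d
(H(-3) + 18)² = ((-44 - 3) + 18)² = (-47 + 18)² = (-29)² = 841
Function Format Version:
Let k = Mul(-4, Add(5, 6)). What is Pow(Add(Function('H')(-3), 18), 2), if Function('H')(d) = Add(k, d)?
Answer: 841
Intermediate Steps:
k = -44 (k = Mul(-4, 11) = -44)
Function('H')(d) = Add(-44, d)
Pow(Add(Function('H')(-3), 18), 2) = Pow(Add(Add(-44, -3), 18), 2) = Pow(Add(-47, 18), 2) = Pow(-29, 2) = 841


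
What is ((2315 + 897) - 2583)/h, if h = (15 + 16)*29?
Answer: 629/899 ≈ 0.69967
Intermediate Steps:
h = 899 (h = 31*29 = 899)
((2315 + 897) - 2583)/h = ((2315 + 897) - 2583)/899 = (3212 - 2583)*(1/899) = 629*(1/899) = 629/899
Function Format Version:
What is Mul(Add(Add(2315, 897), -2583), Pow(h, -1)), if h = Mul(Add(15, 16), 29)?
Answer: Rational(629, 899) ≈ 0.69967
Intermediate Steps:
h = 899 (h = Mul(31, 29) = 899)
Mul(Add(Add(2315, 897), -2583), Pow(h, -1)) = Mul(Add(Add(2315, 897), -2583), Pow(899, -1)) = Mul(Add(3212, -2583), Rational(1, 899)) = Mul(629, Rational(1, 899)) = Rational(629, 899)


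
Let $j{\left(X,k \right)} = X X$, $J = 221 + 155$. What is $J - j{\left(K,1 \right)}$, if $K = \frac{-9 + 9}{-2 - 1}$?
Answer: $376$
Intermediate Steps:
$J = 376$
$K = 0$ ($K = \frac{0}{-3} = 0 \left(- \frac{1}{3}\right) = 0$)
$j{\left(X,k \right)} = X^{2}$
$J - j{\left(K,1 \right)} = 376 - 0^{2} = 376 - 0 = 376 + 0 = 376$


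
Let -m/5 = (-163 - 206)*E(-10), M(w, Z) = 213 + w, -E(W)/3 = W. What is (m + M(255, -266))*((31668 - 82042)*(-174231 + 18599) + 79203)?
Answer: 437606732802078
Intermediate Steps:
E(W) = -3*W
m = 55350 (m = -5*(-163 - 206)*(-3*(-10)) = -(-1845)*30 = -5*(-11070) = 55350)
(m + M(255, -266))*((31668 - 82042)*(-174231 + 18599) + 79203) = (55350 + (213 + 255))*((31668 - 82042)*(-174231 + 18599) + 79203) = (55350 + 468)*(-50374*(-155632) + 79203) = 55818*(7839806368 + 79203) = 55818*7839885571 = 437606732802078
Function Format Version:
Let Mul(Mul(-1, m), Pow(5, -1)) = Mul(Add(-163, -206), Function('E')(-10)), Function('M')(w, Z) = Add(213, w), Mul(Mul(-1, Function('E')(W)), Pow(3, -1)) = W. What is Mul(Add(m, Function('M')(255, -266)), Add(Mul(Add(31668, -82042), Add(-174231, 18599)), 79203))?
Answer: 437606732802078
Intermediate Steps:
Function('E')(W) = Mul(-3, W)
m = 55350 (m = Mul(-5, Mul(Add(-163, -206), Mul(-3, -10))) = Mul(-5, Mul(-369, 30)) = Mul(-5, -11070) = 55350)
Mul(Add(m, Function('M')(255, -266)), Add(Mul(Add(31668, -82042), Add(-174231, 18599)), 79203)) = Mul(Add(55350, Add(213, 255)), Add(Mul(Add(31668, -82042), Add(-174231, 18599)), 79203)) = Mul(Add(55350, 468), Add(Mul(-50374, -155632), 79203)) = Mul(55818, Add(7839806368, 79203)) = Mul(55818, 7839885571) = 437606732802078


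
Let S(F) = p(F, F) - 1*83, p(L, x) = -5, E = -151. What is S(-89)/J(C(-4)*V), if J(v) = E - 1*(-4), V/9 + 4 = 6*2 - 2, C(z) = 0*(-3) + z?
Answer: 88/147 ≈ 0.59864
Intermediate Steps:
C(z) = z (C(z) = 0 + z = z)
V = 54 (V = -36 + 9*(6*2 - 2) = -36 + 9*(12 - 2) = -36 + 9*10 = -36 + 90 = 54)
J(v) = -147 (J(v) = -151 - 1*(-4) = -151 + 4 = -147)
S(F) = -88 (S(F) = -5 - 1*83 = -5 - 83 = -88)
S(-89)/J(C(-4)*V) = -88/(-147) = -88*(-1/147) = 88/147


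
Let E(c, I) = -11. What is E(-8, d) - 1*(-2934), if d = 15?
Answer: 2923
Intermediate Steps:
E(-8, d) - 1*(-2934) = -11 - 1*(-2934) = -11 + 2934 = 2923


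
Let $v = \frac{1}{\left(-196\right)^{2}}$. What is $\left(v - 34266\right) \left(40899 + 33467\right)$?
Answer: $- \frac{48946312600865}{19208} \approx -2.5482 \cdot 10^{9}$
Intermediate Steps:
$v = \frac{1}{38416} \approx 2.6031 \cdot 10^{-5}$
$\left(v - 34266\right) \left(40899 + 33467\right) = \left(\frac{1}{38416} - 34266\right) \left(40899 + 33467\right) = \left(- \frac{1316362655}{38416}\right) 74366 = - \frac{48946312600865}{19208}$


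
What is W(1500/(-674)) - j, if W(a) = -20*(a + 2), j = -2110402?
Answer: 711206994/337 ≈ 2.1104e+6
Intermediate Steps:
W(a) = -40 - 20*a (W(a) = -20*(2 + a) = -40 - 20*a)
W(1500/(-674)) - j = (-40 - 30000/(-674)) - 1*(-2110402) = (-40 - 30000*(-1)/674) + 2110402 = (-40 - 20*(-750/337)) + 2110402 = (-40 + 15000/337) + 2110402 = 1520/337 + 2110402 = 711206994/337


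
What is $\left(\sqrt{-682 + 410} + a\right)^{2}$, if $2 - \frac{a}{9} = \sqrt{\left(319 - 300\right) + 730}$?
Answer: $\left(18 - 9 \sqrt{749} + 4 i \sqrt{17}\right)^{2} \approx 51854.0 - 7530.8 i$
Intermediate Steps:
$a = 18 - 9 \sqrt{749}$ ($a = 18 - 9 \sqrt{\left(319 - 300\right) + 730} = 18 - 9 \sqrt{19 + 730} = 18 - 9 \sqrt{749} \approx -228.31$)
$\left(\sqrt{-682 + 410} + a\right)^{2} = \left(\sqrt{-682 + 410} + \left(18 - 9 \sqrt{749}\right)\right)^{2} = \left(\sqrt{-272} + \left(18 - 9 \sqrt{749}\right)\right)^{2} = \left(4 i \sqrt{17} + \left(18 - 9 \sqrt{749}\right)\right)^{2} = \left(18 - 9 \sqrt{749} + 4 i \sqrt{17}\right)^{2}$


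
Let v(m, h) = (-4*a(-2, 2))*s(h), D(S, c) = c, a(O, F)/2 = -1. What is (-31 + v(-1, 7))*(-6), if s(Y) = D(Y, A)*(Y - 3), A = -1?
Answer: 378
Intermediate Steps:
a(O, F) = -2 (a(O, F) = 2*(-1) = -2)
s(Y) = 3 - Y (s(Y) = -(Y - 3) = -(-3 + Y) = 3 - Y)
v(m, h) = 24 - 8*h (v(m, h) = (-4*(-2))*(3 - h) = 8*(3 - h) = 24 - 8*h)
(-31 + v(-1, 7))*(-6) = (-31 + (24 - 8*7))*(-6) = (-31 + (24 - 56))*(-6) = (-31 - 32)*(-6) = -63*(-6) = 378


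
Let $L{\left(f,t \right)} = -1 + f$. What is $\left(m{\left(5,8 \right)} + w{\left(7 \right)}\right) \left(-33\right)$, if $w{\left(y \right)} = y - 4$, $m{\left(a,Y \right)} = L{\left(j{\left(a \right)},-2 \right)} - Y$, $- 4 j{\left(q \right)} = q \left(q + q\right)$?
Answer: $\frac{1221}{2} \approx 610.5$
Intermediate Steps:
$j{\left(q \right)} = - \frac{q^{2}}{2}$ ($j{\left(q \right)} = - \frac{q \left(q + q\right)}{4} = - \frac{q 2 q}{4} = - \frac{2 q^{2}}{4} = - \frac{q^{2}}{2}$)
$m{\left(a,Y \right)} = -1 - Y - \frac{a^{2}}{2}$ ($m{\left(a,Y \right)} = \left(-1 - \frac{a^{2}}{2}\right) - Y = -1 - Y - \frac{a^{2}}{2}$)
$w{\left(y \right)} = -4 + y$ ($w{\left(y \right)} = y - 4 = -4 + y$)
$\left(m{\left(5,8 \right)} + w{\left(7 \right)}\right) \left(-33\right) = \left(\left(-1 - 8 - \frac{5^{2}}{2}\right) + \left(-4 + 7\right)\right) \left(-33\right) = \left(\left(-1 - 8 - \frac{25}{2}\right) + 3\right) \left(-33\right) = \left(- \frac{43}{2} + 3\right) \left(-33\right) = \left(- \frac{37}{2}\right) \left(-33\right) = \frac{1221}{2}$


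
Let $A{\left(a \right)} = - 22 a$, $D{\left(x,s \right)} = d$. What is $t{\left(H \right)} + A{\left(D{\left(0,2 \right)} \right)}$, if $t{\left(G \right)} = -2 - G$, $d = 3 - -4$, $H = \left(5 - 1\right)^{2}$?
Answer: $-172$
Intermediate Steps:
$H = 16$ ($H = 4^{2} = 16$)
$d = 7$ ($d = 3 + 4 = 7$)
$D{\left(x,s \right)} = 7$
$t{\left(H \right)} + A{\left(D{\left(0,2 \right)} \right)} = \left(-2 - 16\right) - 154 = -18 - 154 = -172$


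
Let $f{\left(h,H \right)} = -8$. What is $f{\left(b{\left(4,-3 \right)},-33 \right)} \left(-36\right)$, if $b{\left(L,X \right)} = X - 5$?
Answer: $288$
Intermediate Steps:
$b{\left(L,X \right)} = -5 + X$
$f{\left(b{\left(4,-3 \right)},-33 \right)} \left(-36\right) = \left(-8\right) \left(-36\right) = 288$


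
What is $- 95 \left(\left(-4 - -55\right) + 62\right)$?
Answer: $-10735$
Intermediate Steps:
$- 95 \left(\left(-4 - -55\right) + 62\right) = - 95 \left(\left(-4 + 55\right) + 62\right) = - 95 \left(51 + 62\right) = \left(-95\right) 113 = -10735$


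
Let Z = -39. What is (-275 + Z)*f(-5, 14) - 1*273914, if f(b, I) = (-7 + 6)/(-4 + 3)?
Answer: -274228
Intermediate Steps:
f(b, I) = 1 (f(b, I) = -1/(-1) = -1*(-1) = 1)
(-275 + Z)*f(-5, 14) - 1*273914 = (-275 - 39)*1 - 1*273914 = -314*1 - 273914 = -314 - 273914 = -274228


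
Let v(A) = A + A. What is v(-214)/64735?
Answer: -4/605 ≈ -0.0066116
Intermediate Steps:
v(A) = 2*A
v(-214)/64735 = (2*(-214))/64735 = -428*1/64735 = -4/605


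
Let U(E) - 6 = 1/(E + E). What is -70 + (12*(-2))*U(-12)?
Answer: -213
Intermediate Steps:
U(E) = 6 + 1/(2*E) (U(E) = 6 + 1/(E + E) = 6 + 1/(2*E))
-70 + (12*(-2))*U(-12) = -70 + (12*(-2))*(6 + (1/2)/(-12)) = -70 - 24*(6 + (1/2)*(-1/12)) = -70 - 24*(6 - 1/24) = -70 - 24*143/24 = -70 - 143 = -213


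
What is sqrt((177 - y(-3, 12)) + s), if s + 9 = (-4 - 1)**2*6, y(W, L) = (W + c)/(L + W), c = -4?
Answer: sqrt(2869)/3 ≈ 17.854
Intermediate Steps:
y(W, L) = (-4 + W)/(L + W) (y(W, L) = (W - 4)/(L + W) = (-4 + W)/(L + W))
s = 141 (s = -9 + (-4 - 1)**2*6 = -9 + (-5)**2*6 = -9 + 25*6 = -9 + 150 = 141)
sqrt((177 - y(-3, 12)) + s) = sqrt((177 - (-4 - 3)/(12 - 3)) + 141) = sqrt((177 - (-7)/9) + 141) = sqrt((177 - 1*(-7/9)) + 141) = sqrt((177 + 7/9) + 141) = sqrt(1600/9 + 141) = sqrt(2869/9) = sqrt(2869)/3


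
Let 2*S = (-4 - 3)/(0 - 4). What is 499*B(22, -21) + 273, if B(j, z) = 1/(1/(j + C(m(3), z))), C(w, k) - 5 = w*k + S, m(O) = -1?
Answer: 197293/8 ≈ 24662.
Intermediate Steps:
S = 7/8 (S = ((-4 - 3)/(0 - 4))/2 = (-7/(-4))/2 = (-7*(-1/4))/2 = (1/2)*(7/4) = 7/8 ≈ 0.87500)
C(w, k) = 47/8 + k*w (C(w, k) = 5 + (w*k + 7/8) = 5 + (k*w + 7/8) = 5 + (7/8 + k*w) = 47/8 + k*w)
B(j, z) = 47/8 + j - z (B(j, z) = 1/(1/(j + (47/8 + z*(-1)))) = 1/(1/(j + (47/8 - z))) = 1/(1/(47/8 + j - z)) = 47/8 + j - z)
499*B(22, -21) + 273 = 499*(47/8 + 22 - 1*(-21)) + 273 = 499*(47/8 + 22 + 21) + 273 = 499*(391/8) + 273 = 195109/8 + 273 = 197293/8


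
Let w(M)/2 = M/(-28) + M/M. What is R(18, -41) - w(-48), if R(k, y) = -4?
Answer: -66/7 ≈ -9.4286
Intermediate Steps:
w(M) = 2 - M/14 (w(M) = 2*(M/(-28) + M/M) = 2*(M*(-1/28) + 1) = 2*(-M/28 + 1) = 2*(1 - M/28) = 2 - M/14)
R(18, -41) - w(-48) = -4 - (2 - 1/14*(-48)) = -4 - (2 + 24/7) = -4 - 1*38/7 = -4 - 38/7 = -66/7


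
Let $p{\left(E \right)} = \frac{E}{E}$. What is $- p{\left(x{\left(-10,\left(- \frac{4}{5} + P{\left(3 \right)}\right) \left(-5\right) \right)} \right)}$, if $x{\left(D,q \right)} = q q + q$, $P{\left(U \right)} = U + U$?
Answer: $-1$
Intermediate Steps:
$P{\left(U \right)} = 2 U$
$x{\left(D,q \right)} = q + q^{2}$ ($x{\left(D,q \right)} = q^{2} + q = q + q^{2}$)
$p{\left(E \right)} = 1$
$- p{\left(x{\left(-10,\left(- \frac{4}{5} + P{\left(3 \right)}\right) \left(-5\right) \right)} \right)} = \left(-1\right) 1 = -1$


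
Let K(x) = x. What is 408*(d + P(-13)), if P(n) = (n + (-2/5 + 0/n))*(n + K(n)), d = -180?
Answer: 343536/5 ≈ 68707.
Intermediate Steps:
P(n) = 2*n*(-⅖ + n) (P(n) = (n + (-2/5 + 0/n))*(n + n) = (n + (-2*⅕ + 0))*(2*n) = (n + (-⅖ + 0))*(2*n) = (n - ⅖)*(2*n) = (-⅖ + n)*(2*n) = 2*n*(-⅖ + n))
408*(d + P(-13)) = 408*(-180 + (⅖)*(-13)*(-2 + 5*(-13))) = 408*(-180 + (⅖)*(-13)*(-2 - 65)) = 408*(-180 + (⅖)*(-13)*(-67)) = 408*(-180 + 1742/5) = 408*(842/5) = 343536/5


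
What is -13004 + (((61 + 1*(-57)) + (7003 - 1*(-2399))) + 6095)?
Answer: 2497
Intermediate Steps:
-13004 + (((61 + 1*(-57)) + (7003 - 1*(-2399))) + 6095) = -13004 + (((61 - 57) + (7003 + 2399)) + 6095) = -13004 + ((4 + 9402) + 6095) = -13004 + (9406 + 6095) = -13004 + 15501 = 2497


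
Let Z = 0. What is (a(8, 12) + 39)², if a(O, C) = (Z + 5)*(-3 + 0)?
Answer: 576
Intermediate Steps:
a(O, C) = -15 (a(O, C) = (0 + 5)*(-3 + 0) = 5*(-3) = -15)
(a(8, 12) + 39)² = (-15 + 39)² = 24² = 576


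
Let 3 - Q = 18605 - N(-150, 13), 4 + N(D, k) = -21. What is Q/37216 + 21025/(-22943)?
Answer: -1209825661/853846688 ≈ -1.4169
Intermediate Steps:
N(D, k) = -25 (N(D, k) = -4 - 21 = -25)
Q = -18627 (Q = 3 - (18605 - 1*(-25)) = 3 - (18605 + 25) = 3 - 1*18630 = 3 - 18630 = -18627)
Q/37216 + 21025/(-22943) = -18627/37216 + 21025/(-22943) = -18627*1/37216 + 21025*(-1/22943) = -18627/37216 - 21025/22943 = -1209825661/853846688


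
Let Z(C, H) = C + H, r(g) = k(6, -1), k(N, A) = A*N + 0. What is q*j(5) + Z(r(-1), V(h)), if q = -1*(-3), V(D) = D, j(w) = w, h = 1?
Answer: 10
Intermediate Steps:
q = 3
k(N, A) = A*N
r(g) = -6 (r(g) = -1*6 = -6)
q*j(5) + Z(r(-1), V(h)) = 3*5 + (-6 + 1) = 15 - 5 = 10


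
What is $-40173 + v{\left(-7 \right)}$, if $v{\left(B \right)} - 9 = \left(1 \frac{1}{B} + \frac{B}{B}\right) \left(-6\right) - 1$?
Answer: $- \frac{281191}{7} \approx -40170.0$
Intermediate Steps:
$v{\left(B \right)} = 2 - \frac{6}{B}$ ($v{\left(B \right)} = 9 + \left(\left(1 \frac{1}{B} + \frac{B}{B}\right) \left(-6\right) - 1\right) = 9 + \left(\left(\frac{1}{B} + 1\right) \left(-6\right) - 1\right) = 9 + \left(\left(1 + \frac{1}{B}\right) \left(-6\right) - 1\right) = 9 - \left(7 + \frac{6}{B}\right) = 2 - \frac{6}{B}$)
$-40173 + v{\left(-7 \right)} = -40173 + \left(2 - \frac{6}{-7}\right) = -40173 + \left(2 - - \frac{6}{7}\right) = -40173 + \left(2 + \frac{6}{7}\right) = -40173 + \frac{20}{7} = - \frac{281191}{7}$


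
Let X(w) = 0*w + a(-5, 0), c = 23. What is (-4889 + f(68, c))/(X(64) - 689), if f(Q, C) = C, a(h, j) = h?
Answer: 2433/347 ≈ 7.0115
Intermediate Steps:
X(w) = -5 (X(w) = 0*w - 5 = 0 - 5 = -5)
(-4889 + f(68, c))/(X(64) - 689) = (-4889 + 23)/(-5 - 689) = -4866/(-694) = -4866*(-1/694) = 2433/347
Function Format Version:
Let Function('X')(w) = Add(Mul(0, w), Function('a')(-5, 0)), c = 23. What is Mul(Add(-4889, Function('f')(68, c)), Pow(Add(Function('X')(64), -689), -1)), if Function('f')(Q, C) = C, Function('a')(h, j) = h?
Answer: Rational(2433, 347) ≈ 7.0115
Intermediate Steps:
Function('X')(w) = -5 (Function('X')(w) = Add(Mul(0, w), -5) = Add(0, -5) = -5)
Mul(Add(-4889, Function('f')(68, c)), Pow(Add(Function('X')(64), -689), -1)) = Mul(Add(-4889, 23), Pow(Add(-5, -689), -1)) = Mul(-4866, Pow(-694, -1)) = Mul(-4866, Rational(-1, 694)) = Rational(2433, 347)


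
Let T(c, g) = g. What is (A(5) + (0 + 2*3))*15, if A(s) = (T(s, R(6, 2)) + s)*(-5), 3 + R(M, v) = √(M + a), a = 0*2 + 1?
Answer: -60 - 75*√7 ≈ -258.43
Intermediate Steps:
a = 1 (a = 0 + 1 = 1)
R(M, v) = -3 + √(1 + M) (R(M, v) = -3 + √(M + 1) = -3 + √(1 + M))
A(s) = 15 - 5*s - 5*√7 (A(s) = ((-3 + √(1 + 6)) + s)*(-5) = ((-3 + √7) + s)*(-5) = (-3 + s + √7)*(-5) = 15 - 5*s - 5*√7)
(A(5) + (0 + 2*3))*15 = ((15 - 5*5 - 5*√7) + (0 + 2*3))*15 = ((15 - 25 - 5*√7) + (0 + 6))*15 = ((-10 - 5*√7) + 6)*15 = (-4 - 5*√7)*15 = -60 - 75*√7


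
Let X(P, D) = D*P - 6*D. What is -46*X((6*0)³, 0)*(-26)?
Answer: 0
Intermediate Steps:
X(P, D) = -6*D + D*P
-46*X((6*0)³, 0)*(-26) = -0*(-6 + (6*0)³)*(-26) = -0*(-6 + 0³)*(-26) = -0*(-6 + 0)*(-26) = -0*(-6)*(-26) = -46*0*(-26) = 0*(-26) = 0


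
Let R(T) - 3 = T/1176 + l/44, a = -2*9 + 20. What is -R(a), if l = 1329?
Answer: -107389/3234 ≈ -33.206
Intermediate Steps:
a = 2 (a = -18 + 20 = 2)
R(T) = 1461/44 + T/1176 (R(T) = 3 + (T/1176 + 1329/44) = 3 + (1329/44 + T/1176) = 1461/44 + T/1176)
-R(a) = -(1461/44 + (1/1176)*2) = -(1461/44 + 1/588) = -1*107389/3234 = -107389/3234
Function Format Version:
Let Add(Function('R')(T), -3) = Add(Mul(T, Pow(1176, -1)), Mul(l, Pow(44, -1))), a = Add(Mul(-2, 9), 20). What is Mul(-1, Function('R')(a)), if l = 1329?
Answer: Rational(-107389, 3234) ≈ -33.206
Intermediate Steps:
a = 2 (a = Add(-18, 20) = 2)
Function('R')(T) = Add(Rational(1461, 44), Mul(Rational(1, 1176), T)) (Function('R')(T) = Add(3, Add(Mul(T, Pow(1176, -1)), Mul(1329, Pow(44, -1)))) = Add(3, Add(Mul(T, Rational(1, 1176)), Mul(1329, Rational(1, 44)))) = Add(3, Add(Mul(Rational(1, 1176), T), Rational(1329, 44))) = Add(3, Add(Rational(1329, 44), Mul(Rational(1, 1176), T))) = Add(Rational(1461, 44), Mul(Rational(1, 1176), T)))
Mul(-1, Function('R')(a)) = Mul(-1, Add(Rational(1461, 44), Mul(Rational(1, 1176), 2))) = Mul(-1, Add(Rational(1461, 44), Rational(1, 588))) = Mul(-1, Rational(107389, 3234)) = Rational(-107389, 3234)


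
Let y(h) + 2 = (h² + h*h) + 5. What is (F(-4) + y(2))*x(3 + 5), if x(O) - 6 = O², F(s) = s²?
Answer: 1890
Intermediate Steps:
y(h) = 3 + 2*h² (y(h) = -2 + ((h² + h*h) + 5) = -2 + ((h² + h²) + 5) = -2 + (2*h² + 5) = -2 + (5 + 2*h²) = 3 + 2*h²)
x(O) = 6 + O²
(F(-4) + y(2))*x(3 + 5) = ((-4)² + (3 + 2*2²))*(6 + (3 + 5)²) = (16 + (3 + 2*4))*(6 + 8²) = (16 + (3 + 8))*(6 + 64) = (16 + 11)*70 = 27*70 = 1890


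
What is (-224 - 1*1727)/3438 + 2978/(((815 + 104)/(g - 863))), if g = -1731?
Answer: -26560109185/3159522 ≈ -8406.4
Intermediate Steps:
(-224 - 1*1727)/3438 + 2978/(((815 + 104)/(g - 863))) = (-224 - 1*1727)/3438 + 2978/(((815 + 104)/(-1731 - 863))) = (-224 - 1727)*(1/3438) + 2978/((919/(-2594))) = -1951*1/3438 + 2978/((919*(-1/2594))) = -1951/3438 + 2978/(-919/2594) = -1951/3438 + 2978*(-2594/919) = -1951/3438 - 7724932/919 = -26560109185/3159522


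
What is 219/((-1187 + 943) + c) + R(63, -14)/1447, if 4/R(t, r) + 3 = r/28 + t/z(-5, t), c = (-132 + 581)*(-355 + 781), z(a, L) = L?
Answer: 2249/55284082 ≈ 4.0681e-5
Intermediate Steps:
c = 191274 (c = 449*426 = 191274)
R(t, r) = 4/(-2 + r/28) (R(t, r) = 4/(-3 + (r/28 + t/t)) = 4/(-3 + (r*(1/28) + 1)) = 4/(-3 + (r/28 + 1)) = 4/(-3 + (1 + r/28)) = 4/(-2 + r/28))
219/((-1187 + 943) + c) + R(63, -14)/1447 = 219/((-1187 + 943) + 191274) + (112/(-56 - 14))/1447 = 219/(-244 + 191274) + (112/(-70))*(1/1447) = 219/191030 + (112*(-1/70))*(1/1447) = 219*(1/191030) - 8/5*1/1447 = 219/191030 - 8/7235 = 2249/55284082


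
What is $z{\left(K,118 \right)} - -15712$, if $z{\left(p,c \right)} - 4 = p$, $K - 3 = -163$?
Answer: $15556$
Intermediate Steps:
$K = -160$ ($K = 3 - 163 = -160$)
$z{\left(p,c \right)} = 4 + p$
$z{\left(K,118 \right)} - -15712 = \left(4 - 160\right) - -15712 = -156 + 15712 = 15556$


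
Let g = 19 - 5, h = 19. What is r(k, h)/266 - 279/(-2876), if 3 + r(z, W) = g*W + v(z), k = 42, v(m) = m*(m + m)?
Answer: 5488565/382508 ≈ 14.349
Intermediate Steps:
v(m) = 2*m² (v(m) = m*(2*m) = 2*m²)
g = 14
r(z, W) = -3 + 2*z² + 14*W (r(z, W) = -3 + (14*W + 2*z²) = -3 + (2*z² + 14*W) = -3 + 2*z² + 14*W)
r(k, h)/266 - 279/(-2876) = (-3 + 2*42² + 14*19)/266 - 279/(-2876) = (-3 + 2*1764 + 266)*(1/266) - 279*(-1/2876) = (-3 + 3528 + 266)*(1/266) + 279/2876 = 3791*(1/266) + 279/2876 = 3791/266 + 279/2876 = 5488565/382508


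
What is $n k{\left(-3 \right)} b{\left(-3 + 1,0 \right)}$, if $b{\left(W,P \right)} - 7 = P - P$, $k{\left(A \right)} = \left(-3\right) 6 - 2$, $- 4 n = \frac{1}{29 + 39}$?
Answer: $\frac{35}{68} \approx 0.51471$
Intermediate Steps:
$n = - \frac{1}{272}$ ($n = - \frac{1}{4 \left(29 + 39\right)} = - \frac{1}{4 \cdot 68} = \left(- \frac{1}{4}\right) \frac{1}{68} = - \frac{1}{272} \approx -0.0036765$)
$k{\left(A \right)} = -20$ ($k{\left(A \right)} = -18 - 2 = -20$)
$b{\left(W,P \right)} = 7$ ($b{\left(W,P \right)} = 7 + \left(P - P\right) = 7 + 0 = 7$)
$n k{\left(-3 \right)} b{\left(-3 + 1,0 \right)} = \left(- \frac{1}{272}\right) \left(-20\right) 7 = \frac{5}{68} \cdot 7 = \frac{35}{68}$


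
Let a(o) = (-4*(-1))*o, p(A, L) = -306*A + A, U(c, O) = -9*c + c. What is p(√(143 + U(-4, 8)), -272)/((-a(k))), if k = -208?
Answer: -1525*√7/832 ≈ -4.8495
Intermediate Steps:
U(c, O) = -8*c
p(A, L) = -305*A
a(o) = 4*o
p(√(143 + U(-4, 8)), -272)/((-a(k))) = (-305*√(143 - 8*(-4)))/((-4*(-208))) = (-305*√(143 + 32))/((-1*(-832))) = -1525*√7/832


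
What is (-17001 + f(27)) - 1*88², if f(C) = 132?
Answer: -24613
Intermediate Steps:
(-17001 + f(27)) - 1*88² = (-17001 + 132) - 1*88² = -16869 - 1*7744 = -16869 - 7744 = -24613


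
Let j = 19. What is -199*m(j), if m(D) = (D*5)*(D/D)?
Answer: -18905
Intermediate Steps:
m(D) = 5*D (m(D) = (5*D)*1 = 5*D)
-199*m(j) = -995*19 = -199*95 = -18905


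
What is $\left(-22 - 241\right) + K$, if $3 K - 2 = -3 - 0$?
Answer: $- \frac{790}{3} \approx -263.33$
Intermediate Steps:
$K = - \frac{1}{3}$ ($K = \frac{2}{3} + \frac{-3 - 0}{3} = \frac{2}{3} + \frac{-3 + 0}{3} = \frac{2}{3} + \frac{1}{3} \left(-3\right) = \frac{2}{3} - 1 = - \frac{1}{3} \approx -0.33333$)
$\left(-22 - 241\right) + K = \left(-22 - 241\right) - \frac{1}{3} = -263 - \frac{1}{3} = - \frac{790}{3}$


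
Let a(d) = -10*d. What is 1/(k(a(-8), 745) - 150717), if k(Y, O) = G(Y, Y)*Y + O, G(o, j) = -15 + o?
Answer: -1/144772 ≈ -6.9074e-6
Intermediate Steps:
k(Y, O) = O + Y*(-15 + Y) (k(Y, O) = (-15 + Y)*Y + O = Y*(-15 + Y) + O = O + Y*(-15 + Y))
1/(k(a(-8), 745) - 150717) = 1/((745 + (-10*(-8))*(-15 - 10*(-8))) - 150717) = 1/((745 + 80*(-15 + 80)) - 150717) = 1/((745 + 80*65) - 150717) = 1/((745 + 5200) - 150717) = 1/(5945 - 150717) = 1/(-144772) = -1/144772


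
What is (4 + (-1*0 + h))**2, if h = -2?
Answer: 4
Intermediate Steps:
(4 + (-1*0 + h))**2 = (4 + (-1*0 - 2))**2 = (4 + (0 - 2))**2 = (4 - 2)**2 = 2**2 = 4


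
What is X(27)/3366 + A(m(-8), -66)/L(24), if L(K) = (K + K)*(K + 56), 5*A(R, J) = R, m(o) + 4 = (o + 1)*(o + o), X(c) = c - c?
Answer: 9/1600 ≈ 0.0056250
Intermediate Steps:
X(c) = 0
m(o) = -4 + 2*o*(1 + o) (m(o) = -4 + (o + 1)*(o + o) = -4 + (1 + o)*(2*o) = -4 + 2*o*(1 + o))
A(R, J) = R/5
L(K) = 2*K*(56 + K) (L(K) = (2*K)*(56 + K) = 2*K*(56 + K))
X(27)/3366 + A(m(-8), -66)/L(24) = 0/3366 + ((-4 + 2*(-8) + 2*(-8)²)/5)/((2*24*(56 + 24))) = 0*(1/3366) + ((-4 - 16 + 2*64)/5)/((2*24*80)) = 0 + ((-4 - 16 + 128)/5)/3840 = 0 + ((⅕)*108)*(1/3840) = 0 + (108/5)*(1/3840) = 0 + 9/1600 = 9/1600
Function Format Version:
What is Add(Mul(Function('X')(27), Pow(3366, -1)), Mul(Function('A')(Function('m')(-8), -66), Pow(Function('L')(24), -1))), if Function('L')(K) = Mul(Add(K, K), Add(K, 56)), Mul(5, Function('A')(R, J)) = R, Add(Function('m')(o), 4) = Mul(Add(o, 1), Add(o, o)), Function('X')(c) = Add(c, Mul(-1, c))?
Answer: Rational(9, 1600) ≈ 0.0056250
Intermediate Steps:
Function('X')(c) = 0
Function('m')(o) = Add(-4, Mul(2, o, Add(1, o))) (Function('m')(o) = Add(-4, Mul(Add(o, 1), Add(o, o))) = Add(-4, Mul(Add(1, o), Mul(2, o))) = Add(-4, Mul(2, o, Add(1, o))))
Function('A')(R, J) = Mul(Rational(1, 5), R)
Function('L')(K) = Mul(2, K, Add(56, K)) (Function('L')(K) = Mul(Mul(2, K), Add(56, K)) = Mul(2, K, Add(56, K)))
Add(Mul(Function('X')(27), Pow(3366, -1)), Mul(Function('A')(Function('m')(-8), -66), Pow(Function('L')(24), -1))) = Add(Mul(0, Pow(3366, -1)), Mul(Mul(Rational(1, 5), Add(-4, Mul(2, -8), Mul(2, Pow(-8, 2)))), Pow(Mul(2, 24, Add(56, 24)), -1))) = Add(Mul(0, Rational(1, 3366)), Mul(Mul(Rational(1, 5), Add(-4, -16, Mul(2, 64))), Pow(Mul(2, 24, 80), -1))) = Add(0, Mul(Mul(Rational(1, 5), Add(-4, -16, 128)), Pow(3840, -1))) = Add(0, Mul(Mul(Rational(1, 5), 108), Rational(1, 3840))) = Add(0, Mul(Rational(108, 5), Rational(1, 3840))) = Add(0, Rational(9, 1600)) = Rational(9, 1600)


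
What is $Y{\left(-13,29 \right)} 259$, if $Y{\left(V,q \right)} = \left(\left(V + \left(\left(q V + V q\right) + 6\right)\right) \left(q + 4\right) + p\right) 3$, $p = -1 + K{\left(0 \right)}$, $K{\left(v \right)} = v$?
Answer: $-19513578$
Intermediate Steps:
$p = -1$ ($p = -1 + 0 = -1$)
$Y{\left(V,q \right)} = -3 + 3 \left(4 + q\right) \left(6 + V + 2 V q\right)$ ($Y{\left(V,q \right)} = \left(\left(V + \left(\left(q V + V q\right) + 6\right)\right) \left(q + 4\right) - 1\right) 3 = \left(\left(V + \left(\left(V q + V q\right) + 6\right)\right) \left(4 + q\right) - 1\right) 3 = \left(\left(V + \left(2 V q + 6\right)\right) \left(4 + q\right) - 1\right) 3 = \left(\left(V + \left(6 + 2 V q\right)\right) \left(4 + q\right) - 1\right) 3 = \left(\left(6 + V + 2 V q\right) \left(4 + q\right) - 1\right) 3 = \left(\left(4 + q\right) \left(6 + V + 2 V q\right) - 1\right) 3 = \left(-1 + \left(4 + q\right) \left(6 + V + 2 V q\right)\right) 3 = -3 + 3 \left(4 + q\right) \left(6 + V + 2 V q\right)$)
$Y{\left(-13,29 \right)} 259 = \left(69 + 12 \left(-13\right) + 18 \cdot 29 + 6 \left(-13\right) 29^{2} + 27 \left(-13\right) 29\right) 259 = \left(69 - 156 + 522 + 6 \left(-13\right) 841 - 10179\right) 259 = \left(69 - 156 + 522 - 65598 - 10179\right) 259 = \left(-75342\right) 259 = -19513578$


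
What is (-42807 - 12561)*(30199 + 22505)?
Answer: -2918115072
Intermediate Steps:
(-42807 - 12561)*(30199 + 22505) = -55368*52704 = -2918115072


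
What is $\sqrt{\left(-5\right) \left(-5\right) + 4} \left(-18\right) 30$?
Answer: $- 540 \sqrt{29} \approx -2908.0$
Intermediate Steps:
$\sqrt{\left(-5\right) \left(-5\right) + 4} \left(-18\right) 30 = \sqrt{25 + 4} \left(-18\right) 30 = \sqrt{29} \left(-18\right) 30 = - 18 \sqrt{29} \cdot 30 = - 540 \sqrt{29}$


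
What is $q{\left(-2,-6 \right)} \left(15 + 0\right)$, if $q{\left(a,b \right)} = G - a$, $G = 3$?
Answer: $75$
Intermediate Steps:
$q{\left(a,b \right)} = 3 - a$
$q{\left(-2,-6 \right)} \left(15 + 0\right) = \left(3 - -2\right) \left(15 + 0\right) = \left(3 + 2\right) 15 = 5 \cdot 15 = 75$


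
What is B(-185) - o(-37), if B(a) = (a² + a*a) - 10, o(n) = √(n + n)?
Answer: 68440 - I*√74 ≈ 68440.0 - 8.6023*I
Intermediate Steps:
o(n) = √2*√n (o(n) = √(2*n) = √2*√n)
B(a) = -10 + 2*a² (B(a) = (a² + a²) - 10 = 2*a² - 10 = -10 + 2*a²)
B(-185) - o(-37) = (-10 + 2*(-185)²) - √2*√(-37) = (-10 + 2*34225) - √2*I*√37 = (-10 + 68450) - I*√74 = 68440 - I*√74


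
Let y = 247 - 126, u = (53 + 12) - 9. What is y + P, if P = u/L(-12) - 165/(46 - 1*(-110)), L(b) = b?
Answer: 17983/156 ≈ 115.28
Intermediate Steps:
u = 56 (u = 65 - 9 = 56)
y = 121
P = -893/156 (P = 56/(-12) - 165/(46 - 1*(-110)) = 56*(-1/12) - 165/(46 + 110) = -14/3 - 165/156 = -14/3 - 165*1/156 = -14/3 - 55/52 = -893/156 ≈ -5.7244)
y + P = 121 - 893/156 = 17983/156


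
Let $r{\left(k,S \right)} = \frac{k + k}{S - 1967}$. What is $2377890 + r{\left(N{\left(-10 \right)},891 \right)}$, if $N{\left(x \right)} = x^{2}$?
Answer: $\frac{639652360}{269} \approx 2.3779 \cdot 10^{6}$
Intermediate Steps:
$r{\left(k,S \right)} = \frac{2 k}{-1967 + S}$
$2377890 + r{\left(N{\left(-10 \right)},891 \right)} = 2377890 + \frac{2 \left(-10\right)^{2}}{-1967 + 891} = 2377890 + 2 \cdot 100 \frac{1}{-1076} = 2377890 + 2 \cdot 100 \left(- \frac{1}{1076}\right) = 2377890 - \frac{50}{269} = \frac{639652360}{269}$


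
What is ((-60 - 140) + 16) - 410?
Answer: -594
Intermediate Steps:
((-60 - 140) + 16) - 410 = (-200 + 16) - 410 = -184 - 410 = -594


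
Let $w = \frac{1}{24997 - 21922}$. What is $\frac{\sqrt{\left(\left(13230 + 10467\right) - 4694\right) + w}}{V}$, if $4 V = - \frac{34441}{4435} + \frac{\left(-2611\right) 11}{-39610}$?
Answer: $- \frac{28107256 \sqrt{7187409798}}{30426027225} \approx -78.318$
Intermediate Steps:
$w = \frac{1}{3075} \approx 0.0003252$
$V = - \frac{49473215}{28107256}$ ($V = \frac{- \frac{34441}{4435} + \frac{\left(-2611\right) 11}{-39610}}{4} = \frac{\left(-34441\right) \frac{1}{4435} - - \frac{28721}{39610}}{4} = \frac{- \frac{34441}{4435} + \frac{28721}{39610}}{4} = \frac{1}{4} \left(- \frac{49473215}{7026814}\right) = - \frac{49473215}{28107256} \approx -1.7602$)
$\frac{\sqrt{\left(\left(13230 + 10467\right) - 4694\right) + w}}{V} = \frac{\sqrt{\left(\left(13230 + 10467\right) - 4694\right) + \frac{1}{3075}}}{- \frac{49473215}{28107256}} = \sqrt{\left(23697 - 4694\right) + \frac{1}{3075}} \left(- \frac{28107256}{49473215}\right) = \sqrt{19003 + \frac{1}{3075}} \left(- \frac{28107256}{49473215}\right) = \sqrt{\frac{58434226}{3075}} \left(- \frac{28107256}{49473215}\right) = \frac{\sqrt{7187409798}}{615} \left(- \frac{28107256}{49473215}\right) = - \frac{28107256 \sqrt{7187409798}}{30426027225}$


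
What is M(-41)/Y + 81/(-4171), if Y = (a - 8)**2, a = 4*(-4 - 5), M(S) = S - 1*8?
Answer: -361195/8075056 ≈ -0.044730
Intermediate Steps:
M(S) = -8 + S (M(S) = S - 8 = -8 + S)
a = -36 (a = 4*(-9) = -36)
Y = 1936 (Y = (-36 - 8)**2 = (-44)**2 = 1936)
M(-41)/Y + 81/(-4171) = (-8 - 41)/1936 + 81/(-4171) = -49*1/1936 + 81*(-1/4171) = -49/1936 - 81/4171 = -361195/8075056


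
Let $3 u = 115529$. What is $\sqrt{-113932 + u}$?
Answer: $\frac{i \sqrt{678801}}{3} \approx 274.63 i$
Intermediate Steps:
$u = \frac{115529}{3}$ ($u = \frac{1}{3} \cdot 115529 = \frac{115529}{3} \approx 38510.0$)
$\sqrt{-113932 + u} = \sqrt{-113932 + \frac{115529}{3}} = \sqrt{- \frac{226267}{3}} = \frac{i \sqrt{678801}}{3}$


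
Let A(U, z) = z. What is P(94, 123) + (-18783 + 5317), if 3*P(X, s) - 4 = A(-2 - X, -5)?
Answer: -40399/3 ≈ -13466.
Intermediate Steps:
P(X, s) = -⅓ (P(X, s) = 4/3 + (⅓)*(-5) = 4/3 - 5/3 = -⅓)
P(94, 123) + (-18783 + 5317) = -⅓ + (-18783 + 5317) = -⅓ - 13466 = -40399/3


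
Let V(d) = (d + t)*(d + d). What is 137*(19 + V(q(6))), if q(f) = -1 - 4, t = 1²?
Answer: 8083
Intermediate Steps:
t = 1
q(f) = -5
V(d) = 2*d*(1 + d) (V(d) = (d + 1)*(d + d) = (1 + d)*(2*d) = 2*d*(1 + d))
137*(19 + V(q(6))) = 137*(19 + 2*(-5)*(1 - 5)) = 137*(19 + 2*(-5)*(-4)) = 137*(19 + 40) = 137*59 = 8083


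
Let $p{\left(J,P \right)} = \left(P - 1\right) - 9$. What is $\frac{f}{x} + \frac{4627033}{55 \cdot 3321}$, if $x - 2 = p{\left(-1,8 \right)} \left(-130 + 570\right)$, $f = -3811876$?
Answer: $\frac{350160372877}{80185545} \approx 4366.9$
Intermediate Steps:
$p{\left(J,P \right)} = -10 + P$ ($p{\left(J,P \right)} = \left(-1 + P\right) - 9 = -10 + P$)
$x = -878$ ($x = 2 + \left(-10 + 8\right) \left(-130 + 570\right) = 2 - 880 = -878$)
$\frac{f}{x} + \frac{4627033}{55 \cdot 3321} = - \frac{3811876}{-878} + \frac{4627033}{55 \cdot 3321} = \left(-3811876\right) \left(- \frac{1}{878}\right) + \frac{4627033}{182655} = \frac{1905938}{439} + 4627033 \cdot \frac{1}{182655} = \frac{1905938}{439} + \frac{4627033}{182655} = \frac{350160372877}{80185545}$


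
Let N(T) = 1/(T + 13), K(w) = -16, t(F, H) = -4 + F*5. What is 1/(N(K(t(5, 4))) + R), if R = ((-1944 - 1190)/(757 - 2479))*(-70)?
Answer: -41/5237 ≈ -0.0078289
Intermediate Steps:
t(F, H) = -4 + 5*F
N(T) = 1/(13 + T)
R = -15670/123 (R = -3134/(-1722)*(-70) = -3134*(-1/1722)*(-70) = (1567/861)*(-70) = -15670/123 ≈ -127.40)
1/(N(K(t(5, 4))) + R) = 1/(1/(13 - 16) - 15670/123) = 1/(1/(-3) - 15670/123) = 1/(-1/3 - 15670/123) = 1/(-5237/41) = -41/5237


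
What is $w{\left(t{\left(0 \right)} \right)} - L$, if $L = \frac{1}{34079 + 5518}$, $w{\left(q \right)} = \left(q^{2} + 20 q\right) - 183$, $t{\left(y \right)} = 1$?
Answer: $- \frac{6414715}{39597} \approx -162.0$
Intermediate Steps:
$w{\left(q \right)} = -183 + q^{2} + 20 q$
$L = \frac{1}{39597} \approx 2.5254 \cdot 10^{-5}$
$w{\left(t{\left(0 \right)} \right)} - L = \left(-183 + 1^{2} + 20 \cdot 1\right) - \frac{1}{39597} = \left(-183 + 1 + 20\right) - \frac{1}{39597} = -162 - \frac{1}{39597} = - \frac{6414715}{39597}$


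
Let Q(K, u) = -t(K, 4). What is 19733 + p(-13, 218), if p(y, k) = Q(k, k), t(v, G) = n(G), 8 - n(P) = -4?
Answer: 19721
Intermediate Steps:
n(P) = 12 (n(P) = 8 - 1*(-4) = 8 + 4 = 12)
t(v, G) = 12
Q(K, u) = -12 (Q(K, u) = -1*12 = -12)
p(y, k) = -12
19733 + p(-13, 218) = 19733 - 12 = 19721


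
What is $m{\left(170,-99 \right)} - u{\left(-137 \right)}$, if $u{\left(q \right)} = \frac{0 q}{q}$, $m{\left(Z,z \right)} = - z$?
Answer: $99$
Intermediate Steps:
$u{\left(q \right)} = 0$ ($u{\left(q \right)} = \frac{0}{q} = 0$)
$m{\left(170,-99 \right)} - u{\left(-137 \right)} = \left(-1\right) \left(-99\right) - 0 = 99 + 0 = 99$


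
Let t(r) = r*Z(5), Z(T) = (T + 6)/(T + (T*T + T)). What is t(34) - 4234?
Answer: -147816/35 ≈ -4223.3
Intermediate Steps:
Z(T) = (6 + T)/(T**2 + 2*T) (Z(T) = (6 + T)/(T + (T**2 + T)) = (6 + T)/(T + (T + T**2)) = (6 + T)/(T**2 + 2*T))
t(r) = 11*r/35 (t(r) = r*((6 + 5)/(5*(2 + 5))) = r*((1/5)*11/7) = r*((1/5)*(1/7)*11) = r*(11/35) = 11*r/35)
t(34) - 4234 = (11/35)*34 - 4234 = 374/35 - 4234 = -147816/35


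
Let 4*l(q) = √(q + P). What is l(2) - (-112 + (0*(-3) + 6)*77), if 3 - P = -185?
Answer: -350 + √190/4 ≈ -346.55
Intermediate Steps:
P = 188 (P = 3 - 1*(-185) = 3 + 185 = 188)
l(q) = √(188 + q)/4 (l(q) = √(q + 188)/4 = √(188 + q)/4)
l(2) - (-112 + (0*(-3) + 6)*77) = √(188 + 2)/4 - (-112 + (0*(-3) + 6)*77) = √190/4 - (-112 + (0 + 6)*77) = √190/4 - (-112 + 6*77) = √190/4 - (-112 + 462) = √190/4 - 1*350 = √190/4 - 350 = -350 + √190/4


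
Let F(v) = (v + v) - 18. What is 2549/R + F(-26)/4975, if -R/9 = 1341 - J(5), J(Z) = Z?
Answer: -2704591/11963880 ≈ -0.22606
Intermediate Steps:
F(v) = -18 + 2*v (F(v) = 2*v - 18 = -18 + 2*v)
R = -12024 (R = -9*(1341 - 1*5) = -9*(1341 - 5) = -9*1336 = -12024)
2549/R + F(-26)/4975 = 2549/(-12024) + (-18 + 2*(-26))/4975 = 2549*(-1/12024) + (-18 - 52)*(1/4975) = -2549/12024 - 70*1/4975 = -2549/12024 - 14/995 = -2704591/11963880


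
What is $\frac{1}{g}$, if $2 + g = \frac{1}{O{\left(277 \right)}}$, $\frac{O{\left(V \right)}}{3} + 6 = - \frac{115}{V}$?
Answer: $- \frac{5331}{10939} \approx -0.48734$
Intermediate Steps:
$O{\left(V \right)} = -18 - \frac{345}{V}$ ($O{\left(V \right)} = -18 + 3 \left(- \frac{115}{V}\right) = -18 - \frac{345}{V}$)
$g = - \frac{10939}{5331}$ ($g = -2 + \frac{1}{-18 - \frac{345}{277}} = -2 + \frac{1}{- \frac{5331}{277}} = -2 - \frac{277}{5331} = - \frac{10939}{5331} \approx -2.052$)
$\frac{1}{g} = \frac{1}{- \frac{10939}{5331}} = - \frac{5331}{10939}$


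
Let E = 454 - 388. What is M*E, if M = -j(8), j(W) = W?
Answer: -528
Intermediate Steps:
M = -8 (M = -1*8 = -8)
E = 66
M*E = -8*66 = -528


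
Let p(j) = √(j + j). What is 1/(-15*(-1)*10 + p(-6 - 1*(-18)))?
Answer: 25/3746 - √6/11238 ≈ 0.0064558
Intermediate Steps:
p(j) = √2*√j (p(j) = √(2*j) = √2*√j)
1/(-15*(-1)*10 + p(-6 - 1*(-18))) = 1/(-15*(-1)*10 + √2*√(-6 - 1*(-18))) = 1/(15*10 + √2*√(-6 + 18)) = 1/(150 + √2*√12) = 1/(150 + √2*(2*√3)) = 1/(150 + 2*√6)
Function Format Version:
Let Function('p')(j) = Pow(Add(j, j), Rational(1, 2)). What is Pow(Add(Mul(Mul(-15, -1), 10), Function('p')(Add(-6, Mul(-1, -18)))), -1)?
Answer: Add(Rational(25, 3746), Mul(Rational(-1, 11238), Pow(6, Rational(1, 2)))) ≈ 0.0064558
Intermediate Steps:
Function('p')(j) = Mul(Pow(2, Rational(1, 2)), Pow(j, Rational(1, 2))) (Function('p')(j) = Pow(Mul(2, j), Rational(1, 2)) = Mul(Pow(2, Rational(1, 2)), Pow(j, Rational(1, 2))))
Pow(Add(Mul(Mul(-15, -1), 10), Function('p')(Add(-6, Mul(-1, -18)))), -1) = Pow(Add(Mul(Mul(-15, -1), 10), Mul(Pow(2, Rational(1, 2)), Pow(Add(-6, Mul(-1, -18)), Rational(1, 2)))), -1) = Pow(Add(Mul(15, 10), Mul(Pow(2, Rational(1, 2)), Pow(Add(-6, 18), Rational(1, 2)))), -1) = Pow(Add(150, Mul(Pow(2, Rational(1, 2)), Pow(12, Rational(1, 2)))), -1) = Pow(Add(150, Mul(Pow(2, Rational(1, 2)), Mul(2, Pow(3, Rational(1, 2))))), -1) = Pow(Add(150, Mul(2, Pow(6, Rational(1, 2)))), -1)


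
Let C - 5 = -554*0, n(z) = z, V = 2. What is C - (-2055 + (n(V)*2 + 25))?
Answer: 2031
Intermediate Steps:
C = 5 (C = 5 - 554*0 = 5 + 0 = 5)
C - (-2055 + (n(V)*2 + 25)) = 5 - (-2055 + (2*2 + 25)) = 5 - (-2055 + (4 + 25)) = 5 - (-2055 + 29) = 5 - 1*(-2026) = 5 + 2026 = 2031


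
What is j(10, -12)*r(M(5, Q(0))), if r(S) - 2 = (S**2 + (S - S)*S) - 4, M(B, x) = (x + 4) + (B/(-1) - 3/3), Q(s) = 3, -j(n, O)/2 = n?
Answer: 20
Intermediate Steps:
j(n, O) = -2*n
M(B, x) = 3 + x - B (M(B, x) = (4 + x) + (B*(-1) - 3*1/3) = (4 + x) + (-B - 1) = (4 + x) + (-1 - B) = 3 + x - B)
r(S) = -2 + S**2 (r(S) = 2 + ((S**2 + (S - S)*S) - 4) = 2 + ((S**2 + 0*S) - 4) = 2 + ((S**2 + 0) - 4) = 2 + (S**2 - 4) = 2 + (-4 + S**2) = -2 + S**2)
j(10, -12)*r(M(5, Q(0))) = (-2*10)*(-2 + (3 + 3 - 1*5)**2) = -20*(-2 + (3 + 3 - 5)**2) = -20*(-2 + 1**2) = -20*(-2 + 1) = -20*(-1) = 20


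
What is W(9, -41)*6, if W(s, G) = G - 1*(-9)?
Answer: -192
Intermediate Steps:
W(s, G) = 9 + G (W(s, G) = G + 9 = 9 + G)
W(9, -41)*6 = (9 - 41)*6 = -32*6 = -192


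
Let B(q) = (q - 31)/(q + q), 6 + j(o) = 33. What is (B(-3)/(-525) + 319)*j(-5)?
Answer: 1507224/175 ≈ 8612.7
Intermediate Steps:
j(o) = 27 (j(o) = -6 + 33 = 27)
B(q) = (-31 + q)/(2*q) (B(q) = (-31 + q)/((2*q)) = (-31 + q)*(1/(2*q)) = (-31 + q)/(2*q))
(B(-3)/(-525) + 319)*j(-5) = (((1/2)*(-31 - 3)/(-3))/(-525) + 319)*27 = (((1/2)*(-1/3)*(-34))*(-1/525) + 319)*27 = ((17/3)*(-1/525) + 319)*27 = (-17/1575 + 319)*27 = (502408/1575)*27 = 1507224/175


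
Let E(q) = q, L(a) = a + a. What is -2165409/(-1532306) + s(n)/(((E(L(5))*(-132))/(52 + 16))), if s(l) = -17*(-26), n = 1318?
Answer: -5399581157/252830490 ≈ -21.357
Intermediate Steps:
L(a) = 2*a
s(l) = 442
-2165409/(-1532306) + s(n)/(((E(L(5))*(-132))/(52 + 16))) = -2165409/(-1532306) + 442/((((2*5)*(-132))/(52 + 16))) = -2165409*(-1/1532306) + 442/(((10*(-132))/68)) = 2165409/1532306 + 442/((-1320*1/68)) = 2165409/1532306 + 442/(-330/17) = 2165409/1532306 + 442*(-17/330) = 2165409/1532306 - 3757/165 = -5399581157/252830490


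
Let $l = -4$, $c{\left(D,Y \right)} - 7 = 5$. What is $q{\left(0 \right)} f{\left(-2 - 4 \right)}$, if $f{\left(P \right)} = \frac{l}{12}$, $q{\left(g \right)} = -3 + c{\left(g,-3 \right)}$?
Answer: $-3$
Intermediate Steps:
$c{\left(D,Y \right)} = 12$ ($c{\left(D,Y \right)} = 7 + 5 = 12$)
$q{\left(g \right)} = 9$ ($q{\left(g \right)} = -3 + 12 = 9$)
$f{\left(P \right)} = - \frac{1}{3}$ ($f{\left(P \right)} = - \frac{4}{12} = \left(-4\right) \frac{1}{12} = - \frac{1}{3}$)
$q{\left(0 \right)} f{\left(-2 - 4 \right)} = 9 \left(- \frac{1}{3}\right) = -3$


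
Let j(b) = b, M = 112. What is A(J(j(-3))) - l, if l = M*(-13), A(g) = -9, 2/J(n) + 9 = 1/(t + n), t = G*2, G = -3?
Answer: 1447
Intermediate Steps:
t = -6 (t = -3*2 = -6)
J(n) = 2/(-9 + 1/(-6 + n))
l = -1456 (l = 112*(-13) = -1456)
A(J(j(-3))) - l = -9 - 1*(-1456) = -9 + 1456 = 1447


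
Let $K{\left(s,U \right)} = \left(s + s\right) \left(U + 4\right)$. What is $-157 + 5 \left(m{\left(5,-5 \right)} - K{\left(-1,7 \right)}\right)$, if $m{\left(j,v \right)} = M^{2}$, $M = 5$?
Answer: $78$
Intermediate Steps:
$m{\left(j,v \right)} = 25$ ($m{\left(j,v \right)} = 5^{2} = 25$)
$K{\left(s,U \right)} = 2 s \left(4 + U\right)$
$-157 + 5 \left(m{\left(5,-5 \right)} - K{\left(-1,7 \right)}\right) = -157 + 5 \left(25 - 2 \left(-1\right) \left(4 + 7\right)\right) = -157 + 5 \left(25 - 2 \left(-1\right) 11\right) = -157 + 5 \left(25 - -22\right) = -157 + 5 \left(25 + 22\right) = -157 + 5 \cdot 47 = -157 + 235 = 78$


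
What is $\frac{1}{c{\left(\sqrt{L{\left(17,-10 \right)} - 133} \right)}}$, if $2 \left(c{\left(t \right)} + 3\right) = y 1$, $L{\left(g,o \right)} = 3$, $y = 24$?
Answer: $\frac{1}{9} \approx 0.11111$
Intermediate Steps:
$c{\left(t \right)} = 9$ ($c{\left(t \right)} = -3 + \frac{24 \cdot 1}{2} = -3 + \frac{1}{2} \cdot 24 = -3 + 12 = 9$)
$\frac{1}{c{\left(\sqrt{L{\left(17,-10 \right)} - 133} \right)}} = \frac{1}{9}$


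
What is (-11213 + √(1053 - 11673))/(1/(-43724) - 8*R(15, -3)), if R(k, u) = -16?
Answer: -490277212/5596671 + 87448*I*√295/1865557 ≈ -87.602 + 0.8051*I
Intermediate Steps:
(-11213 + √(1053 - 11673))/(1/(-43724) - 8*R(15, -3)) = (-11213 + √(1053 - 11673))/(1/(-43724) - 8*(-16)) = (-11213 + √(-10620))/(-1/43724 + 128) = (-11213 + 6*I*√295)/(5596671/43724) = (-11213 + 6*I*√295)*(43724/5596671) = -490277212/5596671 + 87448*I*√295/1865557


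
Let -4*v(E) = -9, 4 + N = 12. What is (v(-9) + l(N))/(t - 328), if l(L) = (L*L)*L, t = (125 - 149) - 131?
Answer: -2057/1932 ≈ -1.0647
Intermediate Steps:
N = 8 (N = -4 + 12 = 8)
v(E) = 9/4 (v(E) = -¼*(-9) = 9/4)
t = -155 (t = -24 - 131 = -155)
l(L) = L³ (l(L) = L²*L = L³)
(v(-9) + l(N))/(t - 328) = (9/4 + 8³)/(-155 - 328) = (9/4 + 512)/(-483) = (2057/4)*(-1/483) = -2057/1932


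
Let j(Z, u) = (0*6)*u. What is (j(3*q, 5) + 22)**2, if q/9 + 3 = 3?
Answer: 484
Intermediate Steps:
q = 0 (q = -27 + 9*3 = -27 + 27 = 0)
j(Z, u) = 0 (j(Z, u) = 0*u = 0)
(j(3*q, 5) + 22)**2 = (0 + 22)**2 = 22**2 = 484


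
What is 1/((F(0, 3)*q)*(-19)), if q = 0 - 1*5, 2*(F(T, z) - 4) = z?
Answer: 2/1045 ≈ 0.0019139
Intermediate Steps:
F(T, z) = 4 + z/2
q = -5 (q = 0 - 5 = -5)
1/((F(0, 3)*q)*(-19)) = 1/(((4 + (½)*3)*(-5))*(-19)) = 1/(((4 + 3/2)*(-5))*(-19)) = 1/(((11/2)*(-5))*(-19)) = 1/(-55/2*(-19)) = 1/(1045/2) = 2/1045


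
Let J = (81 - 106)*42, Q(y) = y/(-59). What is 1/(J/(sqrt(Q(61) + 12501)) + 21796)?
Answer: 4018626602/87589969155317 + 525*sqrt(43512382)/175179938310634 ≈ 4.5900e-5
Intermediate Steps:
Q(y) = -y/59 (Q(y) = y*(-1/59) = -y/59)
J = -1050 (J = -25*42 = -1050)
1/(J/(sqrt(Q(61) + 12501)) + 21796) = 1/(-1050/sqrt(-1/59*61 + 12501) + 21796) = 1/(-1050/sqrt(-61/59 + 12501) + 21796) = 1/(-1050*sqrt(43512382)/737498 + 21796) = 1/(-525*sqrt(43512382)/368749 + 21796) = 1/(21796 - 525*sqrt(43512382)/368749)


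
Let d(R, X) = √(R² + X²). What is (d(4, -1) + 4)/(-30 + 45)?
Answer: 4/15 + √17/15 ≈ 0.54154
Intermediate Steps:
(d(4, -1) + 4)/(-30 + 45) = (√(4² + (-1)²) + 4)/(-30 + 45) = (√(16 + 1) + 4)/15 = (√17 + 4)/15 = (4 + √17)/15 = 4/15 + √17/15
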